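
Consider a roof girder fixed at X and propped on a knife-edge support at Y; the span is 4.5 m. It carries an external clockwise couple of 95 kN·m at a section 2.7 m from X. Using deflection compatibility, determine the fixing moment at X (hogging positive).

Remove the prop at Y; the released (primary) structure is a cantilever built in at X.
Deflection at Y on the released cantilever, summing each load's contribution:
  clockwise couple 95 at a = 2.7: M₀a(2L − a)/(2EI) = 808/EI
Flexibility coefficient — unit upward force at Y: δ_{YY} = L³/(3EI) = 30.38/EI.
The prop prevents deflection at Y: R_Y = δ_0/δ_{YY} = 808/30.38 = 26.6 kN.
Moment equilibrium about X: M_X = Σ(load moments about X) − R_Y·L = 95 − 26.6×4.5 = -24.7 kN·m.

M_X = -24.7 kN·m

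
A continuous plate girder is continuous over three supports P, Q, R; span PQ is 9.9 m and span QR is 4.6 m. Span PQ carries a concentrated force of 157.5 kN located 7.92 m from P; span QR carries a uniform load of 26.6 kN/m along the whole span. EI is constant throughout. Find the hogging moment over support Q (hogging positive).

M_Q = 175.6 kN·m

Insert a hinge at Q; M_Q is the redundant, and each span becomes simply supported.
End slopes at the hinge Q, treating each span as simply supported:
  span PQ: point load 157.5 at a = 7.92: Pab(L + a)/(6LEI) = 741/EI
  span QR: UDL 26.6: wL³/(24EI) = 107.9/EI
  relative rotation θ_0 = (741 + 107.9)/EI = 848.8/EI
A unit hogging moment at Q produces rotation L₁/(3EI) + L₂/(3EI) = 4.833/EI.
Compatibility: M_Q·(L₁+L₂)/(3EI) = θ_0, giving M_Q = 175.6 kN·m (hogging).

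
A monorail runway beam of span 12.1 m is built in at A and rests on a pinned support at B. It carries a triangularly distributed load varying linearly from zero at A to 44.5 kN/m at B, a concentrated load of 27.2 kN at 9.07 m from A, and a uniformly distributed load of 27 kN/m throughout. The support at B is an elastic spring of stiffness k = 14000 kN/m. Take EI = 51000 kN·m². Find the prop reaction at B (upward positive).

Take the reaction at B as the redundant and release it; the primary structure is a cantilever fixed at A.
Free-end deflection of the primary structure under the applied loading (downward +):
  triangular load, peak 44.5 at the free end: 11w₀L⁴/(120EI) = 87441/EI
  point load 27.2 at a = 9.07: Pa²(3L − a)/(6EI) = 10155/EI
  UDL 27: wL⁴/(8EI) = 72346/EI
  δ_0 = 169942/EI
Flexibility coefficient — unit upward force at B: δ_{BB} = L³/(3EI) = 590.5/EI.
With EI = 51000 kN·m²: δ_0 = 3.3322 m and δ_{BB} = 0.011579 m/kN.
Compatibility — the spring shortens by R_B/k under the reaction it provides: δ_0 − R_B·δ_{BB} = R_B/k. With 1/k = 0.000071 m/kN, R_B = δ_0 / (δ_{BB} + 1/k) = 3.3322 / (0.011579 + 0.000071) = 286 kN.

R_B = 286 kN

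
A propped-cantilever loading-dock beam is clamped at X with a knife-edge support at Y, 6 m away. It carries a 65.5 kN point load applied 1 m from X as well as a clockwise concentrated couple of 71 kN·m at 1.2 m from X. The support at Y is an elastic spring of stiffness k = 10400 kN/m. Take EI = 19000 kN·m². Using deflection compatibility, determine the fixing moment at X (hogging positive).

M_X = 84.03 kN·m

Release the roller at Y. Primary structure: cantilever fixed at X.
Primary-structure tip deflection at Y by superposition:
  point load 65.5 at a = 1: Pa²(3L − a)/(6EI) = 185.6/EI
  clockwise couple 71 at a = 1.2: M₀a(2L − a)/(2EI) = 460.1/EI
  δ_0 = 645.7/EI
Tip deflection under a unit load at Y: L³/(3EI) = 72/EI.
With EI = 19000 kN·m²: δ_0 = 0.033982 m and δ_{YY} = 0.003789 m/kN.
Compatibility — the spring shortens by R_Y/k under the reaction it provides: δ_0 − R_Y·δ_{YY} = R_Y/k. With 1/k = 0.000096 m/kN, R_Y = δ_0 / (δ_{YY} + 1/k) = 0.033982 / (0.003789 + 0.000096) = 8.746 kN.
Moment equilibrium about X: M_X = Σ(load moments about X) − R_Y·L = 136.5 − 8.746×6 = 84.03 kN·m.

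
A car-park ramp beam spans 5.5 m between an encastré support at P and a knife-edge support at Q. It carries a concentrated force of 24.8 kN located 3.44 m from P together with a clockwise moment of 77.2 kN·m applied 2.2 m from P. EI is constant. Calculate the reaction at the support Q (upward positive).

R_Q = 24.99 kN

Choose R_Q as the redundant. The primary structure is the cantilever fixed at P.
Primary-structure tip deflection at Q by superposition:
  point load 24.8 at a = 3.44: Pa²(3L − a)/(6EI) = 638.8/EI
  clockwise couple 77.2 at a = 2.2: M₀a(2L − a)/(2EI) = 747.3/EI
  δ_0 = 1386/EI
Flexibility coefficient — unit upward force at Q: δ_{QQ} = L³/(3EI) = 55.46/EI.
The prop prevents deflection at Q: R_Q = δ_0/δ_{QQ} = 1386/55.46 = 24.99 kN.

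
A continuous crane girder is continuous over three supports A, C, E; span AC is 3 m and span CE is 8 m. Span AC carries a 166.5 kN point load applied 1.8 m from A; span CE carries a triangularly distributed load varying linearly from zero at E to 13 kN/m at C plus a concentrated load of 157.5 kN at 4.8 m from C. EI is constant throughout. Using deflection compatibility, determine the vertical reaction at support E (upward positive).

Insert a hinge at C; M_C is the redundant, and each span becomes simply supported.
End slopes at the hinge C, treating each span as simply supported:
  span AC: point load 166.5 at a = 1.8: Pab(L + a)/(6LEI) = 95.9/EI
  span CE: triangular load, peak 13: w₀L³/(45EI) = 147.9/EI
  span CE: point load 157.5 at a = 4.8: Pab(L + b)/(6LEI) = 564.5/EI
  relative rotation θ_0 = (95.9 + 712.4)/EI = 808.3/EI
A unit hogging moment at C produces rotation L₁/(3EI) + L₂/(3EI) = 3.667/EI.
Compatibility: M_C·(L₁+L₂)/(3EI) = θ_0, giving M_C = 220.4 kN·m (hogging).
Span CE, ΣM about E: R_C^{CE}·8 = 781.3 + 220.4, so R_C^{CE} = 125.2 kN and R_E = 209.5 − 125.2 = 84.28 kN.

R_E = 84.28 kN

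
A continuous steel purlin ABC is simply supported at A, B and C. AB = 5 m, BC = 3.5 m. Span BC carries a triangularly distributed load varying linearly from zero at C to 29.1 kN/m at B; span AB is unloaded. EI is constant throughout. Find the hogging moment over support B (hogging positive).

M_B = 9.786 kN·m

Insert a hinge at B; M_B is the redundant, and each span becomes simply supported.
End slopes at the hinge B, treating each span as simply supported:
  span BC: triangular load, peak 29.1: w₀L³/(45EI) = 27.73/EI
  relative rotation θ_0 = (0 + 27.73)/EI = 27.73/EI
A unit hogging moment at B produces rotation L₁/(3EI) + L₂/(3EI) = 2.833/EI.
Compatibility: M_B·(L₁+L₂)/(3EI) = θ_0, giving M_B = 9.786 kN·m (hogging).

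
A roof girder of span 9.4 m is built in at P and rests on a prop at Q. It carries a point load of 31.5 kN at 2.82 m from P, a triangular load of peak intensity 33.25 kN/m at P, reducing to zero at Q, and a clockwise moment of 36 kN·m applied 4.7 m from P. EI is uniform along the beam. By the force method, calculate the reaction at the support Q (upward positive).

R_Q = 39.39 kN

Remove the prop at Q; the released (primary) structure is a cantilever built in at P.
Primary-structure tip deflection at Q by superposition:
  point load 31.5 at a = 2.82: Pa²(3L − a)/(6EI) = 1060/EI
  triangular load, peak 33.25 at the fixed end: w₀L⁴/(30EI) = 8653/EI
  clockwise couple 36 at a = 4.7: M₀a(2L − a)/(2EI) = 1193/EI
  δ_0 = 10906/EI
Tip deflection under a unit load at Q: L³/(3EI) = 276.9/EI.
The prop prevents deflection at Q: R_Q = δ_0/δ_{QQ} = 10906/276.9 = 39.39 kN.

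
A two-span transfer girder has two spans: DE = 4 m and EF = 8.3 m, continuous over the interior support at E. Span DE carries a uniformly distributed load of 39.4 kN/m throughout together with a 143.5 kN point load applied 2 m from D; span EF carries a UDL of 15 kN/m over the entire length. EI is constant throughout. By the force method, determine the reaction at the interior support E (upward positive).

R_E = 267.6 kN

Insert a hinge at E; M_E is the redundant, and each span becomes simply supported.
Discontinuity in slope at E on the released structure — sum the simple-span end rotations:
  span DE: UDL 39.4: wL³/(24EI) = 105.1/EI
  span DE: point load 143.5 at a = 2: Pab(L + a)/(6LEI) = 143.5/EI
  span EF: UDL 15: wL³/(24EI) = 357.4/EI
  relative rotation θ_0 = (248.6 + 357.4)/EI = 605.9/EI
A unit hogging moment at E produces rotation L₁/(3EI) + L₂/(3EI) = 4.1/EI.
Slope continuity at E: θ_0 = M_E·4.1/EI, so M_E = 605.9/4.1 = 147.8 kN·m (hogging).
Span DE, ΣM about D with M_E applied at E: R_E^{DE}·4 = 602.2 + 147.8, so R_E^{DE} = 187.5 kN and R_D = 301.1 − 187.5 = 113.6 kN.
Span EF, ΣM about F: R_E^{EF}·8.3 = 516.7 + 147.8, so R_E^{EF} = 80.06 kN and R_F = 124.5 − 80.06 = 44.44 kN.
R_E = 187.5 + 80.06 = 267.6 kN.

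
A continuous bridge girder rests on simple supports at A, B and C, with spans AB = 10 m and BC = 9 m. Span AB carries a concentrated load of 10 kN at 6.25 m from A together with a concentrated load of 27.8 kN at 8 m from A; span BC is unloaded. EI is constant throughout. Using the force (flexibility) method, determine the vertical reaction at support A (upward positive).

Take M_B as the redundant. Released structure: two simple spans AB and BC with a hinge at B.
End slopes at the hinge B, treating each span as simply supported:
  span AB: point load 10 at a = 6.25: Pab(L + a)/(6LEI) = 63.48/EI
  span AB: point load 27.8 at a = 8: Pab(L + a)/(6LEI) = 133.4/EI
  relative rotation θ_0 = (196.9 + 0)/EI = 196.9/EI
A unit hogging moment at B produces rotation L₁/(3EI) + L₂/(3EI) = 6.333/EI.
Slope continuity at B: θ_0 = M_B·6.333/EI, so M_B = 196.9/6.333 = 31.09 kN·m (hogging).
Span AB, ΣM about A with M_B applied at B: R_B^{AB}·10 = 284.9 + 31.09, so R_B^{AB} = 31.6 kN and R_A = 37.8 − 31.6 = 6.201 kN.

R_A = 6.201 kN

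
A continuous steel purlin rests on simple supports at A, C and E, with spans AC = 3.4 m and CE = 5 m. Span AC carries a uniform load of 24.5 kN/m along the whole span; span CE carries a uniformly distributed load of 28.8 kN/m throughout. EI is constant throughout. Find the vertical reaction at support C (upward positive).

Take M_C as the redundant. Released structure: two simple spans AC and CE with a hinge at C.
Discontinuity in slope at C on the released structure — sum the simple-span end rotations:
  span AC: UDL 24.5: wL³/(24EI) = 40.12/EI
  span CE: UDL 28.8: wL³/(24EI) = 150/EI
  relative rotation θ_0 = (40.12 + 150)/EI = 190.1/EI
A unit hogging moment at C produces rotation L₁/(3EI) + L₂/(3EI) = 2.8/EI.
Compatibility: M_C·(L₁+L₂)/(3EI) = θ_0, giving M_C = 67.9 kN·m (hogging).
Span AC, ΣM about A with M_C applied at C: R_C^{AC}·3.4 = 141.6 + 67.9, so R_C^{AC} = 61.62 kN and R_A = 83.3 − 61.62 = 21.68 kN.
Span CE, ΣM about E: R_C^{CE}·5 = 360 + 67.9, so R_C^{CE} = 85.58 kN and R_E = 144 − 85.58 = 58.42 kN.
R_C = 61.62 + 85.58 = 147.2 kN.

R_C = 147.2 kN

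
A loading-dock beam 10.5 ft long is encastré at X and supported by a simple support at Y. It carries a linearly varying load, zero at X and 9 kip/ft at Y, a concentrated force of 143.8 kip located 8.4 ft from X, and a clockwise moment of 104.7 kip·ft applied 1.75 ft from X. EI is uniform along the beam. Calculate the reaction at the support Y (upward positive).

Take the reaction at Y as the redundant and release it; the primary structure is a cantilever fixed at X.
Free-end deflection of the primary structure under the applied loading (downward +):
  triangular load, peak 9 at the free end: 11w₀L⁴/(120EI) = 10028/EI
  point load 143.8 at a = 8.4: Pa²(3L − a)/(6EI) = 39064/EI
  clockwise couple 104.7 at a = 1.75: M₀a(2L − a)/(2EI) = 1764/EI
  δ_0 = 50856/EI
Tip deflection under a unit load at Y: L³/(3EI) = 385.9/EI.
The prop prevents deflection at Y: R_Y = δ_0/δ_{YY} = 50856/385.9 = 131.8 kip.

R_Y = 131.8 kip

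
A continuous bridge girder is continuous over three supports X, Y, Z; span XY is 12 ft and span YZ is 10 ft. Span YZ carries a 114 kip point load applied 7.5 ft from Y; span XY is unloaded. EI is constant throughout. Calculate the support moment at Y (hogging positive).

M_Y = 60.72 kip·ft

Release continuity at Y by inserting a hinge; the redundant is the internal moment M_Y. The primary structure is two simply-supported spans XY and YZ.
Discontinuity in slope at Y on the released structure — sum the simple-span end rotations:
  span YZ: point load 114 at a = 7.5: Pab(L + b)/(6LEI) = 445.3/EI
  relative rotation θ_0 = (0 + 445.3)/EI = 445.3/EI
A unit hogging moment at Y produces rotation L₁/(3EI) + L₂/(3EI) = 7.333/EI.
Slope continuity at Y: θ_0 = M_Y·7.333/EI, so M_Y = 445.3/7.333 = 60.72 kip·ft (hogging).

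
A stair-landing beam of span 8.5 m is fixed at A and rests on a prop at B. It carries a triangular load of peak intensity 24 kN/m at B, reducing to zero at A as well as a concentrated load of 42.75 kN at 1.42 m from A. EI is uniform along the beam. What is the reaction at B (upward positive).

Take the reaction at B as the redundant and release it; the primary structure is a cantilever fixed at A.
Primary-structure tip deflection at B by superposition:
  triangular load, peak 24 at the free end: 11w₀L⁴/(120EI) = 11484/EI
  point load 42.75 at a = 1.42: Pa²(3L − a)/(6EI) = 346/EI
  δ_0 = 11830/EI
Flexibility coefficient — unit upward force at B: δ_{BB} = L³/(3EI) = 204.7/EI.
Compatibility at B: δ_0 − R_B·δ_{BB} = 0, so R_B = 11830/204.7 = 57.79 kN.

R_B = 57.79 kN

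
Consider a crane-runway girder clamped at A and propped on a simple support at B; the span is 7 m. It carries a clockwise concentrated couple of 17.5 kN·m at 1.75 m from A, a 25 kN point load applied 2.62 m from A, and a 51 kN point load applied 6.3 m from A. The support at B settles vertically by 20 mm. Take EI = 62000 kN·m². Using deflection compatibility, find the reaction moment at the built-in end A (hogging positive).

M_A = 132.9 kN·m

Release the roller at B. Primary structure: cantilever fixed at A.
Free-end deflection of the primary structure under the applied loading (downward +):
  clockwise couple 17.5 at a = 1.75: M₀a(2L − a)/(2EI) = 187.6/EI
  point load 25 at a = 2.62: Pa²(3L − a)/(6EI) = 525.7/EI
  point load 51 at a = 6.3: Pa²(3L − a)/(6EI) = 4959/EI
  δ_0 = 5673/EI
Tip deflection under a unit load at B: L³/(3EI) = 114.3/EI.
With EI = 62000 kN·m²: δ_0 = 0.091493 m and δ_{BB} = 0.001844 m/kN.
Compatibility — the beam at B must follow the support down by 0.02 m: δ_0 − R_B·δ_{BB} = 0.02, so R_B = (0.091493 − 0.02)/0.001844 = 38.77 kN.
Moment equilibrium about A: M_A = Σ(load moments about A) − R_B·L = 404.3 − 38.77×7 = 132.9 kN·m.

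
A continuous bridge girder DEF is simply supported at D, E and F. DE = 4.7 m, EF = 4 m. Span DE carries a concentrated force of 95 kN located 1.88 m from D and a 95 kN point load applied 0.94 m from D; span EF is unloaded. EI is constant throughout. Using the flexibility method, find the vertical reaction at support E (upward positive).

Insert a hinge at E; M_E is the redundant, and each span becomes simply supported.
End slopes at the hinge E, treating each span as simply supported:
  span DE: point load 95 at a = 1.88: Pab(L + a)/(6LEI) = 117.5/EI
  span DE: point load 95 at a = 0.94: Pab(L + a)/(6LEI) = 67.15/EI
  relative rotation θ_0 = (184.7 + 0)/EI = 184.7/EI
A unit hogging moment at E produces rotation L₁/(3EI) + L₂/(3EI) = 2.9/EI.
Slope continuity at E: θ_0 = M_E·2.9/EI, so M_E = 184.7/2.9 = 63.68 kN·m (hogging).
Span DE, ΣM about D with M_E applied at E: R_E^{DE}·4.7 = 267.9 + 63.68, so R_E^{DE} = 70.55 kN and R_D = 190 − 70.55 = 119.5 kN.
Span EF, ΣM about F: R_E^{EF}·4 = 0 + 63.68, so R_E^{EF} = 15.92 kN and R_F = 0 − 15.92 = -15.92 kN.
R_E = 70.55 + 15.92 = 86.47 kN.

R_E = 86.47 kN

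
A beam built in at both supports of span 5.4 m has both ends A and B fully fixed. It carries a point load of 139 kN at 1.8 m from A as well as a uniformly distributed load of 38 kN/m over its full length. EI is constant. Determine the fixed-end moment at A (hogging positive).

M_A = 203.5 kN·m

Release both end moments; the primary structure is a simply-supported span AB with redundants M_A and M_B.
Simple-span end rotations at A and B under the given loads:
  at A: point load 139 at a = 1.8: Pab(L + b)/(6LEI) = 250.2/EI
  at B: point load 139 at a = 1.8: Pab(L + a)/(6LEI) = 200.2/EI
  at A: UDL 38: wL³/(24EI) = 249.3/EI
  at B: UDL 38: wL³/(24EI) = 249.3/EI
  θ_A0 = 499.5/EI,  θ_B0 = 449.5/EI
Flexibility coefficients: a unit moment at one end gives L/(3EI) there and L/(6EI) at the far end, so f₁₁ = f₂₂ = 1.8/EI and f₁₂ = f₂₁ = 0.9/EI.
Compatibility — zero rotation at each built-in end:
  1.8 M_A + 0.9 M_B = 499.5
  0.9 M_A + 1.8 M_B = 449.5
Solving the pair gives M_A = 203.5 kN·m and M_B = 147.9 kN·m (hogging).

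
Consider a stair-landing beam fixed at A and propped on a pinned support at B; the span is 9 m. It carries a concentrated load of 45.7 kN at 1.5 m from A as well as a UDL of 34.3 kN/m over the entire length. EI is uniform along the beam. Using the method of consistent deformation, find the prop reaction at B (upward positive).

Remove the prop at B; the released (primary) structure is a cantilever built in at A.
Free-end deflection of the primary structure under the applied loading (downward +):
  point load 45.7 at a = 1.5: Pa²(3L − a)/(6EI) = 437/EI
  UDL 34.3: wL⁴/(8EI) = 28130/EI
  δ_0 = 28567/EI
Tip deflection under a unit load at B: L³/(3EI) = 243/EI.
Compatibility at B: δ_0 − R_B·δ_{BB} = 0, so R_B = 28567/243 = 117.6 kN.

R_B = 117.6 kN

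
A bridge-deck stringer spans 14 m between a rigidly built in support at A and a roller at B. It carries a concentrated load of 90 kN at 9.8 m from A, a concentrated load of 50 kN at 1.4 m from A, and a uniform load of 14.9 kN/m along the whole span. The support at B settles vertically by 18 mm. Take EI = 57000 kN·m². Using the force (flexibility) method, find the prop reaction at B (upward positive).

R_B = 128.5 kN

Choose R_B as the redundant. The primary structure is the cantilever fixed at A.
Primary-structure tip deflection at B by superposition:
  point load 90 at a = 9.8: Pa²(3L − a)/(6EI) = 46387/EI
  point load 50 at a = 1.4: Pa²(3L − a)/(6EI) = 663.1/EI
  UDL 14.9: wL⁴/(8EI) = 71550/EI
  δ_0 = 118600/EI
Tip deflection under a unit load at B: L³/(3EI) = 914.7/EI.
With EI = 57000 kN·m²: δ_0 = 2.0807 m and δ_{BB} = 0.016047 m/kN.
Compatibility — the beam at B must follow the support down by 0.018 m: δ_0 − R_B·δ_{BB} = 0.018, so R_B = (2.0807 − 0.018)/0.016047 = 128.5 kN.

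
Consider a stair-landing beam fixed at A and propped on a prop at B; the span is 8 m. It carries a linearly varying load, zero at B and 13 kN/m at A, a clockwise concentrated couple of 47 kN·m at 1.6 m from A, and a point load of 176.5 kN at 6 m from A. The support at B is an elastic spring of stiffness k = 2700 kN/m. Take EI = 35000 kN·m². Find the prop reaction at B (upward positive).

R_B = 116.4 kN

Release the roller at B. Primary structure: cantilever fixed at A.
Deflection at B on the released cantilever, summing each load's contribution:
  triangular load, peak 13 at the fixed end: w₀L⁴/(30EI) = 1775/EI
  clockwise couple 47 at a = 1.6: M₀a(2L − a)/(2EI) = 541.4/EI
  point load 176.5 at a = 6: Pa²(3L − a)/(6EI) = 19062/EI
  δ_0 = 21378/EI
Flexibility coefficient — unit upward force at B: δ_{BB} = L³/(3EI) = 170.7/EI.
With EI = 35000 kN·m²: δ_0 = 0.61081 m and δ_{BB} = 0.004876 m/kN.
Compatibility — the spring shortens by R_B/k under the reaction it provides: δ_0 − R_B·δ_{BB} = R_B/k. With 1/k = 0.00037 m/kN, R_B = δ_0 / (δ_{BB} + 1/k) = 0.61081 / (0.004876 + 0.00037) = 116.4 kN.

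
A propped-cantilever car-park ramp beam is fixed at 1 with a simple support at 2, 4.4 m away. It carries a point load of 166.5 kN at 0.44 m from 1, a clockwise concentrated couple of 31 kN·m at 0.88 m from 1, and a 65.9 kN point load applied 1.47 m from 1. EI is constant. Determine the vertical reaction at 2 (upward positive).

R_2 = 16.02 kN

Remove the prop at 2; the released (primary) structure is a cantilever built in at 1.
Free-end deflection of the primary structure under the applied loading (downward +):
  point load 166.5 at a = 0.44: Pa²(3L − a)/(6EI) = 68.55/EI
  clockwise couple 31 at a = 0.88: M₀a(2L − a)/(2EI) = 108/EI
  point load 65.9 at a = 1.47: Pa²(3L − a)/(6EI) = 278.4/EI
  δ_0 = 455/EI
Flexibility coefficient — unit upward force at 2: δ_{22} = L³/(3EI) = 28.39/EI.
The prop prevents deflection at 2: R_2 = δ_0/δ_{22} = 455/28.39 = 16.02 kN.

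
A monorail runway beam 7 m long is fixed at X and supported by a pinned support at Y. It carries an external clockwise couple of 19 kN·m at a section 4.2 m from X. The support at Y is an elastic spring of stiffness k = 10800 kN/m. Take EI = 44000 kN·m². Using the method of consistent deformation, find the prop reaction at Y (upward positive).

Release the roller at Y. Primary structure: cantilever fixed at X.
Primary-structure tip deflection at Y by superposition:
  clockwise couple 19 at a = 4.2: M₀a(2L − a)/(2EI) = 391/EI
Tip deflection under a unit load at Y: L³/(3EI) = 114.3/EI.
With EI = 44000 kN·m²: δ_0 = 0.008887 m and δ_{YY} = 0.002598 m/kN.
Compatibility — the spring shortens by R_Y/k under the reaction it provides: δ_0 − R_Y·δ_{YY} = R_Y/k. With 1/k = 0.000093 m/kN, R_Y = δ_0 / (δ_{YY} + 1/k) = 0.008887 / (0.002598 + 0.000093) = 3.302 kN.

R_Y = 3.302 kN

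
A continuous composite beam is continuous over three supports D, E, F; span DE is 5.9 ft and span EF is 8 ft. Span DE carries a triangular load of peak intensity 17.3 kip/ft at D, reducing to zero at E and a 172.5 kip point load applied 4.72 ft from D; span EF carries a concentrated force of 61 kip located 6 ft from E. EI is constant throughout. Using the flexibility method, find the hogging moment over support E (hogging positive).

Take M_E as the redundant. Released structure: two simple spans DE and EF with a hinge at E.
Rotations at E on the released spans (each span's end-slope, ×1/EI):
  span DE: triangular load, peak 17.3: 7w₀L³/(360EI) = 69.09/EI
  span DE: point load 172.5 at a = 4.72: Pab(L + a)/(6LEI) = 288.2/EI
  span EF: point load 61 at a = 6: Pab(L + b)/(6LEI) = 152.5/EI
  relative rotation θ_0 = (357.3 + 152.5)/EI = 509.8/EI
A unit hogging moment at E produces rotation L₁/(3EI) + L₂/(3EI) = 4.633/EI.
Compatibility: M_E·(L₁+L₂)/(3EI) = θ_0, giving M_E = 110 kip·ft (hogging).

M_E = 110 kip·ft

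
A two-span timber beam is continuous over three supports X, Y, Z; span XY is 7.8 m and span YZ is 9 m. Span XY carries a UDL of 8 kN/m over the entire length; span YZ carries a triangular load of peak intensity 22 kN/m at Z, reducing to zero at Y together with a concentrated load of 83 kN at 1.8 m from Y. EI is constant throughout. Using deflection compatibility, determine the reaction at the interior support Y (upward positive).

R_Y = 164.5 kN

Insert a hinge at Y; M_Y is the redundant, and each span becomes simply supported.
Rotations at Y on the released spans (each span's end-slope, ×1/EI):
  span XY: UDL 8: wL³/(24EI) = 158.2/EI
  span YZ: triangular load, peak 22: 7w₀L³/(360EI) = 311.9/EI
  span YZ: point load 83 at a = 1.8: Pab(L + b)/(6LEI) = 322.7/EI
  relative rotation θ_0 = (158.2 + 634.6)/EI = 792.7/EI
A unit hogging moment at Y produces rotation L₁/(3EI) + L₂/(3EI) = 5.6/EI.
Compatibility: M_Y·(L₁+L₂)/(3EI) = θ_0, giving M_Y = 141.6 kN·m (hogging).
Span XY, ΣM about X with M_Y applied at Y: R_Y^{XY}·7.8 = 243.4 + 141.6, so R_Y^{XY} = 49.35 kN and R_X = 62.4 − 49.35 = 13.05 kN.
Span YZ, ΣM about Z: R_Y^{YZ}·9 = 894.6 + 141.6, so R_Y^{YZ} = 115.1 kN and R_Z = 182 − 115.1 = 66.87 kN.
R_Y = 49.35 + 115.1 = 164.5 kN.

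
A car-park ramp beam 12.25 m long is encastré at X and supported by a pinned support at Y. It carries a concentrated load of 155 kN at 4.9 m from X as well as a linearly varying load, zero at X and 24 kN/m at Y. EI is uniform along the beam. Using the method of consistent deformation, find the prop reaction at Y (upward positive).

R_Y = 113.1 kN

Choose R_Y as the redundant. The primary structure is the cantilever fixed at X.
Downward deflection at the released point Y due to the loads:
  point load 155 at a = 4.9: Pa²(3L − a)/(6EI) = 19755/EI
  triangular load, peak 24 at the free end: 11w₀L⁴/(120EI) = 49541/EI
  δ_0 = 69296/EI
Flexibility coefficient — unit upward force at Y: δ_{YY} = L³/(3EI) = 612.8/EI.
Compatibility at Y: δ_0 − R_Y·δ_{YY} = 0, so R_Y = 69296/612.8 = 113.1 kN.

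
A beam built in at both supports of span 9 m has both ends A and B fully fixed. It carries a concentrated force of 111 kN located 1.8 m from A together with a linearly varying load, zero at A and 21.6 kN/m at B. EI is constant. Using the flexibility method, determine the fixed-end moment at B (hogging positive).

Release both end moments; the primary structure is a simply-supported span AB with redundants M_A and M_B.
On the primary (simply-supported) span, the end slopes from the loading are:
  at A: point load 111 at a = 1.8: Pab(L + b)/(6LEI) = 431.6/EI
  at B: point load 111 at a = 1.8: Pab(L + a)/(6LEI) = 287.7/EI
  at A: triangular load, peak 21.6: 7w₀L³/(360EI) = 306.2/EI
  at B: triangular load, peak 21.6: w₀L³/(45EI) = 349.9/EI
  θ_A0 = 737.7/EI,  θ_B0 = 637.6/EI
Flexibility coefficients: a unit moment at one end gives L/(3EI) there and L/(6EI) at the far end, so f₁₁ = f₂₂ = 3/EI and f₁₂ = f₂₁ = 1.5/EI.
Compatibility — zero rotation at each built-in end:
  3 M_A + 1.5 M_B = 737.7
  1.5 M_A + 3 M_B = 637.6
Solving the pair gives M_A = 186.2 kN·m and M_B = 119.4 kN·m (hogging).

M_B = 119.4 kN·m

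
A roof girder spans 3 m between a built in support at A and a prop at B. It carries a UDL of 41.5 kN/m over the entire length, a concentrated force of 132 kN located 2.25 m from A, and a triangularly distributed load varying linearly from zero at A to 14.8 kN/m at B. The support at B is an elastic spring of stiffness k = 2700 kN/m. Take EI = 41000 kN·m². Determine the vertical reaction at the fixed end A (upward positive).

R_A = 225.7 kN

Release the roller at B. Primary structure: cantilever fixed at A.
Free-end deflection of the primary structure under the applied loading (downward +):
  UDL 41.5: wL⁴/(8EI) = 420.2/EI
  point load 132 at a = 2.25: Pa²(3L − a)/(6EI) = 751.8/EI
  triangular load, peak 14.8 at the free end: 11w₀L⁴/(120EI) = 109.9/EI
  δ_0 = 1282/EI
Tip deflection under a unit load at B: L³/(3EI) = 9/EI.
With EI = 41000 kN·m²: δ_0 = 0.031265 m and δ_{BB} = 0.00022 m/kN.
Compatibility — the spring shortens by R_B/k under the reaction it provides: δ_0 − R_B·δ_{BB} = R_B/k. With 1/k = 0.00037 m/kN, R_B = δ_0 / (δ_{BB} + 1/k) = 0.031265 / (0.00022 + 0.00037) = 53 kN.
Vertical equilibrium: R_A = ΣP − R_B = 278.7 − 53 = 225.7 kN.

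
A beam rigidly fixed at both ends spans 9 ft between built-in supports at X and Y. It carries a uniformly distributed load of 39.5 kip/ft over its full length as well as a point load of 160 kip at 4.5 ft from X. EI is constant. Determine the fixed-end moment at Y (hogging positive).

M_Y = 446.6 kip·ft

Release both end moments; the primary structure is a simply-supported span XY with redundants M_X and M_Y.
Simple-span end rotations at X and Y under the given loads:
  at X: UDL 39.5: wL³/(24EI) = 1200/EI
  at Y: UDL 39.5: wL³/(24EI) = 1200/EI
  at X: point load 160 at a = 4.5: Pab(L + b)/(6LEI) = 810/EI
  at Y: point load 160 at a = 4.5: Pab(L + a)/(6LEI) = 810/EI
  θ_X0 = 2010/EI,  θ_Y0 = 2010/EI
Flexibility coefficients: a unit moment at one end gives L/(3EI) there and L/(6EI) at the far end, so f₁₁ = f₂₂ = 3/EI and f₁₂ = f₂₁ = 1.5/EI.
Compatibility — zero rotation at each built-in end:
  3 M_X + 1.5 M_Y = 2010
  1.5 M_X + 3 M_Y = 2010
Solving the pair gives M_X = 446.6 kip·ft and M_Y = 446.6 kip·ft (hogging).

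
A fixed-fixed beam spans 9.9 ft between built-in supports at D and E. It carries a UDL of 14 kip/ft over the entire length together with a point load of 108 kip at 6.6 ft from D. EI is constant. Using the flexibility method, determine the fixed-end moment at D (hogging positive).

Take the two fixed-end moments M_D, M_E as redundants; the released structure is the simple span DE.
On the primary (simply-supported) span, the end slopes from the loading are:
  at D: UDL 14: wL³/(24EI) = 566/EI
  at E: UDL 14: wL³/(24EI) = 566/EI
  at D: point load 108 at a = 6.6: Pab(L + b)/(6LEI) = 522.7/EI
  at E: point load 108 at a = 6.6: Pab(L + a)/(6LEI) = 653.4/EI
  θ_D0 = 1089/EI,  θ_E0 = 1219/EI
Flexibility coefficients: a unit moment at one end gives L/(3EI) there and L/(6EI) at the far end, so f₁₁ = f₂₂ = 3.3/EI and f₁₂ = f₂₁ = 1.65/EI.
Compatibility — zero rotation at each built-in end:
  3.3 M_D + 1.65 M_E = 1089
  1.65 M_D + 3.3 M_E = 1219
Solving the pair gives M_D = 193.5 kip·ft and M_E = 272.7 kip·ft (hogging).

M_D = 193.5 kip·ft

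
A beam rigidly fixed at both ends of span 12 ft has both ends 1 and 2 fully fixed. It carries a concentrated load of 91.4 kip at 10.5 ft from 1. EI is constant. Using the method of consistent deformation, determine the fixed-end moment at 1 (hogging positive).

M_1 = 15 kip·ft

Take the two fixed-end moments M_1, M_2 as redundants; the released structure is the simple span 12.
On the primary (simply-supported) span, the end slopes from the loading are:
  at 1: point load 91.4 at a = 10.5: Pab(L + b)/(6LEI) = 269.9/EI
  at 2: point load 91.4 at a = 10.5: Pab(L + a)/(6LEI) = 449.9/EI
  θ_10 = 269.9/EI,  θ_20 = 449.9/EI
Flexibility coefficients: a unit moment at one end gives L/(3EI) there and L/(6EI) at the far end, so f₁₁ = f₂₂ = 4/EI and f₁₂ = f₂₁ = 2/EI.
Compatibility — zero rotation at each built-in end:
  4 M_1 + 2 M_2 = 269.9
  2 M_1 + 4 M_2 = 449.9
Solving the pair gives M_1 = 15 kip·ft and M_2 = 105 kip·ft (hogging).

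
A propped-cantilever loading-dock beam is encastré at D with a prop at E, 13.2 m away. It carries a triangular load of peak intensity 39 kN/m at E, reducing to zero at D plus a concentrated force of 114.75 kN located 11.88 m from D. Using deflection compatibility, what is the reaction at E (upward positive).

R_E = 239.2 kN

Choose R_E as the redundant. The primary structure is the cantilever fixed at D.
Free-end deflection of the primary structure under the applied loading (downward +):
  triangular load, peak 39 at the free end: 11w₀L⁴/(120EI) = 108535/EI
  point load 114.75 at a = 11.88: Pa²(3L − a)/(6EI) = 74822/EI
  δ_0 = 183357/EI
Flexibility coefficient — unit upward force at E: δ_{EE} = L³/(3EI) = 766.7/EI.
The prop prevents deflection at E: R_E = δ_0/δ_{EE} = 183357/766.7 = 239.2 kN.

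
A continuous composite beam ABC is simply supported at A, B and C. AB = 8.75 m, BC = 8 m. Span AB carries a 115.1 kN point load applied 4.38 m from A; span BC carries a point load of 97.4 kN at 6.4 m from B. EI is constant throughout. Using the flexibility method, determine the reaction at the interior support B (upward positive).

Insert a hinge at B; M_B is the redundant, and each span becomes simply supported.
Discontinuity in slope at B on the released structure — sum the simple-span end rotations:
  span AB: point load 115.1 at a = 4.38: Pab(L + a)/(6LEI) = 551/EI
  span BC: point load 97.4 at a = 6.4: Pab(L + b)/(6LEI) = 199.5/EI
  relative rotation θ_0 = (551 + 199.5)/EI = 750.5/EI
A unit hogging moment at B produces rotation L₁/(3EI) + L₂/(3EI) = 5.583/EI.
Slope continuity at B: θ_0 = M_B·5.583/EI, so M_B = 750.5/5.583 = 134.4 kN·m (hogging).
Span AB, ΣM about A with M_B applied at B: R_B^{AB}·8.75 = 504.1 + 134.4, so R_B^{AB} = 72.98 kN and R_A = 115.1 − 72.98 = 42.12 kN.
Span BC, ΣM about C: R_B^{BC}·8 = 155.8 + 134.4, so R_B^{BC} = 36.28 kN and R_C = 97.4 − 36.28 = 61.12 kN.
R_B = 72.98 + 36.28 = 109.3 kN.

R_B = 109.3 kN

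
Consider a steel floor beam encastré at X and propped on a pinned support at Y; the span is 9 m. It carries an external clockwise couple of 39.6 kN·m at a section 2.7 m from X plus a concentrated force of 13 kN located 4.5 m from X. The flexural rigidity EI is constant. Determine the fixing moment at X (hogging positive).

Choose R_Y as the redundant. The primary structure is the cantilever fixed at X.
Deflection at Y on the released cantilever, summing each load's contribution:
  clockwise couple 39.6 at a = 2.7: M₀a(2L − a)/(2EI) = 817.9/EI
  point load 13 at a = 4.5: Pa²(3L − a)/(6EI) = 987.2/EI
  δ_0 = 1805/EI
Tip deflection under a unit load at Y: L³/(3EI) = 243/EI.
Compatibility at Y: δ_0 − R_Y·δ_{YY} = 0, so R_Y = 1805/243 = 7.428 kN.
Moment equilibrium about X: M_X = Σ(load moments about X) − R_Y·L = 98.1 − 7.428×9 = 31.24 kN·m.

M_X = 31.24 kN·m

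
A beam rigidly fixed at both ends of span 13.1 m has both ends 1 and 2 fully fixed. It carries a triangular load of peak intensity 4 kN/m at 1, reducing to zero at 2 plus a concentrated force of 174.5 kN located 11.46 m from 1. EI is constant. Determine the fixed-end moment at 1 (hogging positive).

Take the two fixed-end moments M_1, M_2 as redundants; the released structure is the simple span 12.
On the primary (simply-supported) span, the end slopes from the loading are:
  at 1: triangular load, peak 4: w₀L³/(45EI) = 199.8/EI
  at 2: triangular load, peak 4: 7w₀L³/(360EI) = 174.9/EI
  at 1: point load 174.5 at a = 11.46: Pab(L + b)/(6LEI) = 615/EI
  at 2: point load 174.5 at a = 11.46: Pab(L + a)/(6LEI) = 1025/EI
  θ_10 = 814.9/EI,  θ_20 = 1200/EI
Flexibility coefficients: a unit moment at one end gives L/(3EI) there and L/(6EI) at the far end, so f₁₁ = f₂₂ = 4.367/EI and f₁₂ = f₂₁ = 2.183/EI.
Compatibility — zero rotation at each built-in end:
  4.367 M_1 + 2.183 M_2 = 814.9
  2.183 M_1 + 4.367 M_2 = 1200
Solving the pair gives M_1 = 65.66 kN·m and M_2 = 241.9 kN·m (hogging).

M_1 = 65.66 kN·m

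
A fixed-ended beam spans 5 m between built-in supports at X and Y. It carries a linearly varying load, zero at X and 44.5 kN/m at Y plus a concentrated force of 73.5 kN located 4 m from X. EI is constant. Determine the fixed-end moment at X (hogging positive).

M_X = 48.84 kN·m

Release both end moments; the primary structure is a simply-supported span XY with redundants M_X and M_Y.
On the primary (simply-supported) span, the end slopes from the loading are:
  at X: triangular load, peak 44.5: 7w₀L³/(360EI) = 108.2/EI
  at Y: triangular load, peak 44.5: w₀L³/(45EI) = 123.6/EI
  at X: point load 73.5 at a = 4: Pab(L + b)/(6LEI) = 58.8/EI
  at Y: point load 73.5 at a = 4: Pab(L + a)/(6LEI) = 88.2/EI
  θ_X0 = 167/EI,  θ_Y0 = 211.8/EI
Flexibility coefficients: a unit moment at one end gives L/(3EI) there and L/(6EI) at the far end, so f₁₁ = f₂₂ = 1.667/EI and f₁₂ = f₂₁ = 0.8333/EI.
Compatibility — zero rotation at each built-in end:
  1.667 M_X + 0.8333 M_Y = 167
  0.8333 M_X + 1.667 M_Y = 211.8
Solving the pair gives M_X = 48.84 kN·m and M_Y = 102.7 kN·m (hogging).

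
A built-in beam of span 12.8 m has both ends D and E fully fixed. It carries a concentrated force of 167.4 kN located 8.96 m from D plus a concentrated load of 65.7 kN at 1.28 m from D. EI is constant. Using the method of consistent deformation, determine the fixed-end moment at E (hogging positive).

M_E = 322.5 kN·m

Take the two fixed-end moments M_D, M_E as redundants; the released structure is the simple span DE.
On the primary (simply-supported) span, the end slopes from the loading are:
  at D: point load 167.4 at a = 8.96: Pab(L + b)/(6LEI) = 1248/EI
  at E: point load 167.4 at a = 8.96: Pab(L + a)/(6LEI) = 1632/EI
  at D: point load 65.7 at a = 1.28: Pab(L + b)/(6LEI) = 306.8/EI
  at E: point load 65.7 at a = 1.28: Pab(L + a)/(6LEI) = 177.6/EI
  θ_D0 = 1555/EI,  θ_E0 = 1810/EI
Flexibility coefficients: a unit moment at one end gives L/(3EI) there and L/(6EI) at the far end, so f₁₁ = f₂₂ = 4.267/EI and f₁₂ = f₂₁ = 2.133/EI.
Compatibility — zero rotation at each built-in end:
  4.267 M_D + 2.133 M_E = 1555
  2.133 M_D + 4.267 M_E = 1810
Solving the pair gives M_D = 203.1 kN·m and M_E = 322.5 kN·m (hogging).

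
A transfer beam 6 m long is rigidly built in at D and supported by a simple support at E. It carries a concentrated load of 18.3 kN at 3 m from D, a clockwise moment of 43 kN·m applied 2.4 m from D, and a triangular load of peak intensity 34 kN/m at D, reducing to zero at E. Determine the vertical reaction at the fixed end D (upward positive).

R_D = 87.3 kN

Release the roller at E. Primary structure: cantilever fixed at D.
Downward deflection at the released point E due to the loads:
  point load 18.3 at a = 3: Pa²(3L − a)/(6EI) = 411.8/EI
  clockwise couple 43 at a = 2.4: M₀a(2L − a)/(2EI) = 495.4/EI
  triangular load, peak 34 at the fixed end: w₀L⁴/(30EI) = 1469/EI
  δ_0 = 2376/EI
Flexibility coefficient — unit upward force at E: δ_{EE} = L³/(3EI) = 72/EI.
Compatibility at E: δ_0 − R_E·δ_{EE} = 0, so R_E = 2376/72 = 33 kN.
Vertical equilibrium: R_D = ΣP − R_E = 120.3 − 33 = 87.3 kN.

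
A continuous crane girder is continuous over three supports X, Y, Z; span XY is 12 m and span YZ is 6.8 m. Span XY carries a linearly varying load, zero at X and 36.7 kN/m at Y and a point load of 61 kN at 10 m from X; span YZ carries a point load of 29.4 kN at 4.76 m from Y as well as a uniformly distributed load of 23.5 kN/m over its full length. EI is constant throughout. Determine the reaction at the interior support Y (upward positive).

R_Y = 365.5 kN

Insert a hinge at Y; M_Y is the redundant, and each span becomes simply supported.
Rotations at Y on the released spans (each span's end-slope, ×1/EI):
  span XY: triangular load, peak 36.7: w₀L³/(45EI) = 1409/EI
  span XY: point load 61 at a = 10: Pab(L + a)/(6LEI) = 372.8/EI
  span YZ: point load 29.4 at a = 4.76: Pab(L + b)/(6LEI) = 61.86/EI
  span YZ: UDL 23.5: wL³/(24EI) = 307.9/EI
  relative rotation θ_0 = (1782 + 369.7)/EI = 2152/EI
A unit hogging moment at Y produces rotation L₁/(3EI) + L₂/(3EI) = 6.267/EI.
Compatibility: M_Y·(L₁+L₂)/(3EI) = θ_0, giving M_Y = 343.4 kN·m (hogging).
Span XY, ΣM about X with M_Y applied at Y: R_Y^{XY}·12 = 2372 + 343.4, so R_Y^{XY} = 226.2 kN and R_X = 281.2 − 226.2 = 54.95 kN.
Span YZ, ΣM about Z: R_Y^{YZ}·6.8 = 603.3 + 343.4, so R_Y^{YZ} = 139.2 kN and R_Z = 189.2 − 139.2 = 49.98 kN.
R_Y = 226.2 + 139.2 = 365.5 kN.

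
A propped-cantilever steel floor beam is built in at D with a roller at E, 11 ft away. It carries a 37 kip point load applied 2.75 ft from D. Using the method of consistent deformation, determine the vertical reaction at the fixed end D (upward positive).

Remove the prop at E; the released (primary) structure is a cantilever built in at D.
Primary-structure tip deflection at E by superposition:
  point load 37 at a = 2.75: Pa²(3L − a)/(6EI) = 1411/EI
Flexibility coefficient — unit upward force at E: δ_{EE} = L³/(3EI) = 443.7/EI.
Compatibility at E: δ_0 − R_E·δ_{EE} = 0, so R_E = 1411/443.7 = 3.18 kip.
Vertical equilibrium: R_D = ΣP − R_E = 37 − 3.18 = 33.82 kip.

R_D = 33.82 kip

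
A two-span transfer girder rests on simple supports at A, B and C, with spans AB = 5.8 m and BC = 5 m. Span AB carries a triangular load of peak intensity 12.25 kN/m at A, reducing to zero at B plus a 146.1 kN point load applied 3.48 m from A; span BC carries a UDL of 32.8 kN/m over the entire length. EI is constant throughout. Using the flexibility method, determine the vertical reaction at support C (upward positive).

R_C = 52.45 kN

Release continuity at B by inserting a hinge; the redundant is the internal moment M_B. The primary structure is two simply-supported spans AB and BC.
Discontinuity in slope at B on the released structure — sum the simple-span end rotations:
  span AB: triangular load, peak 12.25: 7w₀L³/(360EI) = 46.47/EI
  span AB: point load 146.1 at a = 3.48: Pab(L + a)/(6LEI) = 314.5/EI
  span BC: UDL 32.8: wL³/(24EI) = 170.8/EI
  relative rotation θ_0 = (361 + 170.8)/EI = 531.9/EI
A unit hogging moment at B produces rotation L₁/(3EI) + L₂/(3EI) = 3.6/EI.
Slope continuity at B: θ_0 = M_B·3.6/EI, so M_B = 531.9/3.6 = 147.7 kN·m (hogging).
Span BC, ΣM about C: R_B^{BC}·5 = 410 + 147.7, so R_B^{BC} = 111.5 kN and R_C = 164 − 111.5 = 52.45 kN.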